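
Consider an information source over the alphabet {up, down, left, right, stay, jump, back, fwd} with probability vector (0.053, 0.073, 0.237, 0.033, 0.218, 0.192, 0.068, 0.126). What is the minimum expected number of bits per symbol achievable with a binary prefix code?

Repeatedly combine the two least-probable nodes; the expected code length is the sum of the merged weights.
merge 33/1000 + 53/1000 → 43/500
merge 17/250 + 73/1000 → 141/1000
merge 43/500 + 63/500 → 53/250
merge 141/1000 + 24/125 → 333/1000
merge 53/250 + 109/500 → 43/100
merge 237/1000 + 333/1000 → 57/100
merge 43/100 + 57/100 → 1
L = 43/500 + 141/1000 + 53/250 + 333/1000 + 43/100 + 57/100 + 1 = 693/250 = 2.772 bits/symbol.

2.772 bits/symbol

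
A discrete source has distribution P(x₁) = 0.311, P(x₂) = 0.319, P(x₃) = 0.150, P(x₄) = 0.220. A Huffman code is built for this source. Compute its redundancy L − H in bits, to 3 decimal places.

0.059 bits

Entropy H = −Σ p log₂ p ≈ 1.9410 bits.
Huffman merges: 3/20+11/50→37/100; 311/1000+319/1000→63/100; 37/100+63/100→1. L = 2 ≈ 2.0000.
L − H = 2.0000 − 1.9410 = 0.059 bits.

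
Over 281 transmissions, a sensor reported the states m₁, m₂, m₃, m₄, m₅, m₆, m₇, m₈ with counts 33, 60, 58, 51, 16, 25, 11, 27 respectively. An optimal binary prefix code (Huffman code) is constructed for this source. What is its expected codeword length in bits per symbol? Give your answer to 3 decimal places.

Probabilities are the counts divided by 281.
Repeatedly combine the two least-probable nodes; the expected code length is the sum of the merged weights.
merge 11/281 + 16/281 → 27/281
merge 25/281 + 27/281 → 52/281
merge 27/281 + 33/281 → 60/281
merge 51/281 + 52/281 → 103/281
merge 58/281 + 60/281 → 118/281
merge 60/281 + 103/281 → 163/281
merge 118/281 + 163/281 → 1
L = 27/281 + 52/281 + 60/281 + 103/281 + 118/281 + 163/281 + 1 = 804/281 ≈ 2.861 bits/symbol.

2.861 bits/symbol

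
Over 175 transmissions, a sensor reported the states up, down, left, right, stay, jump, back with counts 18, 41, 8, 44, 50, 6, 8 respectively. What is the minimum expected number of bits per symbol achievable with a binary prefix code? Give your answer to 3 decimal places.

2.434 bits/symbol

Probabilities are the counts divided by 175.
Repeatedly combine the two least-probable nodes; the expected code length is the sum of the merged weights.
merge 6/175 + 8/175 → 2/25
merge 8/175 + 2/25 → 22/175
merge 18/175 + 22/175 → 8/35
merge 8/35 + 41/175 → 81/175
merge 44/175 + 2/7 → 94/175
merge 81/175 + 94/175 → 1
L = 2/25 + 22/175 + 8/35 + 81/175 + 94/175 + 1 = 426/175 ≈ 2.434 bits/symbol.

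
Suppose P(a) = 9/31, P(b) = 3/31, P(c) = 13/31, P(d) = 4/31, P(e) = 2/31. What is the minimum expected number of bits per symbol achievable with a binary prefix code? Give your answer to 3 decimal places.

Repeatedly combine the two least-probable nodes; the expected code length is the sum of the merged weights.
merge 2/31 + 3/31 → 5/31
merge 4/31 + 5/31 → 9/31
merge 9/31 + 9/31 → 18/31
merge 13/31 + 18/31 → 1
L = 5/31 + 9/31 + 18/31 + 1 = 63/31 ≈ 2.032 bits/symbol.

2.032 bits/symbol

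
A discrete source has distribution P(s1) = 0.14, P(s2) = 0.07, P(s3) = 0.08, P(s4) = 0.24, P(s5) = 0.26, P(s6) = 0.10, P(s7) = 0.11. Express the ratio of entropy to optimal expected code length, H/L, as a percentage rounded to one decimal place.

Entropy H = −Σ p log₂ p ≈ 2.6391 bits.
Huffman merges: 7/100+2/25→3/20; 1/10+11/100→21/100; 7/50+3/20→29/100; 21/100+6/25→9/20; 13/50+29/100→11/20; 9/20+11/20→1. L = 53/20 ≈ 2.6500.
Efficiency = H/L = 2.6391/2.6500 = 99.6%.

99.6%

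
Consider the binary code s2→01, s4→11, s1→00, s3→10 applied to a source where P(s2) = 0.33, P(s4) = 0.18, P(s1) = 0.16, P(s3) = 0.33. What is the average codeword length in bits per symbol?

2 bits/symbol

L̄ = Σ pᵢ·ℓᵢ = 0.33·2 + 0.18·2 + 0.16·2 + 0.33·2 = 2 bits/symbol.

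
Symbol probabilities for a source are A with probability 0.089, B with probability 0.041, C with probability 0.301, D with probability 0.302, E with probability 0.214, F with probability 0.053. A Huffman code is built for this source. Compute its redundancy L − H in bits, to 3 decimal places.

0.034 bits

Entropy H = −Σ p log₂ p ≈ 2.2432 bits.
Huffman merges: 41/1000+53/1000→47/500; 89/1000+47/500→183/1000; 183/1000+107/500→397/1000; 301/1000+151/500→603/1000; 397/1000+603/1000→1. L = 2277/1000 ≈ 2.2770.
L − H = 2.2770 − 2.2432 = 0.034 bits.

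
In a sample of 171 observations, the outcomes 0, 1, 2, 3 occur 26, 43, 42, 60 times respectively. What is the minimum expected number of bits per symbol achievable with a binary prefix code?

Probabilities are the counts divided by 171.
Repeatedly combine the two least-probable nodes; the expected code length is the sum of the merged weights.
merge 26/171 + 14/57 → 68/171
merge 43/171 + 20/57 → 103/171
merge 68/171 + 103/171 → 1
L = 68/171 + 103/171 + 1 = 2 bits/symbol.

2 bits/symbol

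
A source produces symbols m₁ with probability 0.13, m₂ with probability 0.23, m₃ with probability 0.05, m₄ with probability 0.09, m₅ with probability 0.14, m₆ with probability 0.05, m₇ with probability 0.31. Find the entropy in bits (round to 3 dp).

2.536 bits

H = −Σ pᵢ log₂ pᵢ.
−0.13·log₂(0.13) = 0.3826
−0.23·log₂(0.23) = 0.4877
−0.05·log₂(0.05) = 0.2161
−0.09·log₂(0.09) = 0.3127
−0.14·log₂(0.14) = 0.3971
−0.05·log₂(0.05) = 0.2161
−0.31·log₂(0.31) = 0.5238
Sum ≈ 2.5361 → 2.536 bits.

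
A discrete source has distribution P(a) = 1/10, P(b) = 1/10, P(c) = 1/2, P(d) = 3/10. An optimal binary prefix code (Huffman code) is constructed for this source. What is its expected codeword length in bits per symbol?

Repeatedly combine the two least-probable nodes; the expected code length is the sum of the merged weights.
merge 1/10 + 1/10 → 1/5
merge 1/5 + 3/10 → 1/2
merge 1/2 + 1/2 → 1
L = 1/5 + 1/2 + 1 = 17/10 = 1.7 bits/symbol.

1.7 bits/symbol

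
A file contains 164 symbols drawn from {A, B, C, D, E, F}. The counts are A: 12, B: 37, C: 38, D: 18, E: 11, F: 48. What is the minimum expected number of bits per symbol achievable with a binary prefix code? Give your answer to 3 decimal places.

Probabilities are the counts divided by 164.
Repeatedly combine the two least-probable nodes; the expected code length is the sum of the merged weights.
merge 11/164 + 3/41 → 23/164
merge 9/82 + 23/164 → 1/4
merge 37/164 + 19/82 → 75/164
merge 1/4 + 12/41 → 89/164
merge 75/164 + 89/164 → 1
L = 23/164 + 1/4 + 75/164 + 89/164 + 1 = 98/41 ≈ 2.390 bits/symbol.

2.390 bits/symbol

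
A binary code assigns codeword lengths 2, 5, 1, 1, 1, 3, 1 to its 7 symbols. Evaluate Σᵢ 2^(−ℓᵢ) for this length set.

2.40625

With common denominator 2^5 = 32: Σ 2^(−ℓᵢ) = 8/32 + 1/32 + 16/32 + 16/32 + 16/32 + 4/32 + 16/32 = 77/32 = 2.40625.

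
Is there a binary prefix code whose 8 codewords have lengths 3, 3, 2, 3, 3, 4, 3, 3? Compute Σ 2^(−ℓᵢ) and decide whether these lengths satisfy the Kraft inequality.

With common denominator 2^4 = 16: Σ 2^(−ℓᵢ) = 2/16 + 2/16 + 4/16 + 2/16 + 2/16 + 1/16 + 2/16 + 2/16 = 17/16 = 1.0625.
Kraft's inequality requires Σ ≤ 1; here Σ = 1.0625 > 1, so no such prefix code exists.

1.0625; no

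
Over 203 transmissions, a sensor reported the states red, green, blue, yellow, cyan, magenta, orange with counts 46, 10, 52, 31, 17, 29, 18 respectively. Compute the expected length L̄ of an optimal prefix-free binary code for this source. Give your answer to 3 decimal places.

2.650 bits/symbol

Probabilities are the counts divided by 203.
Repeatedly combine the two least-probable nodes; the expected code length is the sum of the merged weights.
merge 10/203 + 17/203 → 27/203
merge 18/203 + 27/203 → 45/203
merge 1/7 + 31/203 → 60/203
merge 45/203 + 46/203 → 13/29
merge 52/203 + 60/203 → 16/29
merge 13/29 + 16/29 → 1
L = 27/203 + 45/203 + 60/203 + 13/29 + 16/29 + 1 = 538/203 ≈ 2.650 bits/symbol.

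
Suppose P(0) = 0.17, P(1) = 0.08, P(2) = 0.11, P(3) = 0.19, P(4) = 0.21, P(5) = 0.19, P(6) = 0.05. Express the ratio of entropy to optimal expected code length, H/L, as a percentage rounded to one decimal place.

Entropy H = −Σ p log₂ p ≈ 2.6758 bits.
Huffman merges: 1/20+2/25→13/100; 11/100+13/100→6/25; 17/100+19/100→9/25; 19/100+21/100→2/5; 6/25+9/25→3/5; 2/5+3/5→1. L = 273/100 ≈ 2.7300.
Efficiency = H/L = 2.6758/2.7300 = 98.0%.

98.0%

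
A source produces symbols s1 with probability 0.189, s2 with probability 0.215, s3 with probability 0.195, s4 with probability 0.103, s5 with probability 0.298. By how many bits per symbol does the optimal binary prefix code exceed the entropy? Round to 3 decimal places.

Entropy H = −Σ p log₂ p ≈ 2.2492 bits.
Huffman merges: 103/1000+189/1000→73/250; 39/200+43/200→41/100; 73/250+149/500→59/100; 41/100+59/100→1. L = 573/250 ≈ 2.2920.
L − H = 2.2920 − 2.2492 = 0.043 bits.

0.043 bits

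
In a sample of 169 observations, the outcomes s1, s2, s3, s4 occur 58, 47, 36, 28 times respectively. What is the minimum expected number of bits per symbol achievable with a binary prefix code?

Probabilities are the counts divided by 169.
Repeatedly combine the two least-probable nodes; the expected code length is the sum of the merged weights.
merge 28/169 + 36/169 → 64/169
merge 47/169 + 58/169 → 105/169
merge 64/169 + 105/169 → 1
L = 64/169 + 105/169 + 1 = 2 bits/symbol.

2 bits/symbol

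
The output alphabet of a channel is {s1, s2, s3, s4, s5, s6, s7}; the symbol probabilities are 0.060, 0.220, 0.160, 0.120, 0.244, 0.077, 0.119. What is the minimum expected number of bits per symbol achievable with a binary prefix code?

2.673 bits/symbol

Repeatedly combine the two least-probable nodes; the expected code length is the sum of the merged weights.
merge 3/50 + 77/1000 → 137/1000
merge 119/1000 + 3/25 → 239/1000
merge 137/1000 + 4/25 → 297/1000
merge 11/50 + 239/1000 → 459/1000
merge 61/250 + 297/1000 → 541/1000
merge 459/1000 + 541/1000 → 1
L = 137/1000 + 239/1000 + 297/1000 + 459/1000 + 541/1000 + 1 = 2673/1000 = 2.673 bits/symbol.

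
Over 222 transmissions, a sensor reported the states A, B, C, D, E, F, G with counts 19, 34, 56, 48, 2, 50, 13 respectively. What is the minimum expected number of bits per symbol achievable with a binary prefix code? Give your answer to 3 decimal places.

Probabilities are the counts divided by 222.
Repeatedly combine the two least-probable nodes; the expected code length is the sum of the merged weights.
merge 1/111 + 13/222 → 5/74
merge 5/74 + 19/222 → 17/111
merge 17/111 + 17/111 → 34/111
merge 8/37 + 25/111 → 49/111
merge 28/111 + 34/111 → 62/111
merge 49/111 + 62/111 → 1
L = 5/74 + 17/111 + 34/111 + 49/111 + 62/111 + 1 = 187/74 ≈ 2.527 bits/symbol.

2.527 bits/symbol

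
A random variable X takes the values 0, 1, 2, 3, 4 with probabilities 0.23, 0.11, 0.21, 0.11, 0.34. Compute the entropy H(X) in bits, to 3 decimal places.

H = −Σ pᵢ log₂ pᵢ.
−0.23·log₂(0.23) = 0.4877
−0.11·log₂(0.11) = 0.3503
−0.21·log₂(0.21) = 0.4728
−0.11·log₂(0.11) = 0.3503
−0.34·log₂(0.34) = 0.5292
Sum ≈ 2.1902 → 2.190 bits.

2.190 bits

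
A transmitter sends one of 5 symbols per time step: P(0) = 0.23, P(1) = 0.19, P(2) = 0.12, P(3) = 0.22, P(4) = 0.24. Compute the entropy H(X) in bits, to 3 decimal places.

H = −Σ pᵢ log₂ pᵢ.
−0.23·log₂(0.23) = 0.4877
−0.19·log₂(0.19) = 0.4552
−0.12·log₂(0.12) = 0.3671
−0.22·log₂(0.22) = 0.4806
−0.24·log₂(0.24) = 0.4941
Sum ≈ 2.2847 → 2.285 bits.

2.285 bits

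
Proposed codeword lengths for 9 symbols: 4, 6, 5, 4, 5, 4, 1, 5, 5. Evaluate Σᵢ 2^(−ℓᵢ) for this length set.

0.828125

With common denominator 2^6 = 64: Σ 2^(−ℓᵢ) = 4/64 + 1/64 + 2/64 + 4/64 + 2/64 + 4/64 + 32/64 + 2/64 + 2/64 = 53/64 = 0.828125.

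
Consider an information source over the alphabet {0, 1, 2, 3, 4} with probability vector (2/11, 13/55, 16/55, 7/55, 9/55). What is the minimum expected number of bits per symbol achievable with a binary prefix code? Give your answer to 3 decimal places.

Repeatedly combine the two least-probable nodes; the expected code length is the sum of the merged weights.
merge 7/55 + 9/55 → 16/55
merge 2/11 + 13/55 → 23/55
merge 16/55 + 16/55 → 32/55
merge 23/55 + 32/55 → 1
L = 16/55 + 23/55 + 32/55 + 1 = 126/55 ≈ 2.291 bits/symbol.

2.291 bits/symbol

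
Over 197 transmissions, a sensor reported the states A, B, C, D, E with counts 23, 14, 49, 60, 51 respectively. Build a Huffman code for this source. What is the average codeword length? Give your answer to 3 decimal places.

Probabilities are the counts divided by 197.
Repeatedly combine the two least-probable nodes; the expected code length is the sum of the merged weights.
merge 14/197 + 23/197 → 37/197
merge 37/197 + 49/197 → 86/197
merge 51/197 + 60/197 → 111/197
merge 86/197 + 111/197 → 1
L = 37/197 + 86/197 + 111/197 + 1 = 431/197 ≈ 2.188 bits/symbol.

2.188 bits/symbol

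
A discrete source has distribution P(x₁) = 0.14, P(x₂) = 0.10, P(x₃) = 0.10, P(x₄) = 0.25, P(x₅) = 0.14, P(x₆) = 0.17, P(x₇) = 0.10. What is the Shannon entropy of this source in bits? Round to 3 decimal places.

2.725 bits

H = −Σ pᵢ log₂ pᵢ.
−0.14·log₂(0.14) = 0.3971
−0.10·log₂(0.10) = 0.3322
−0.10·log₂(0.10) = 0.3322
−0.25·log₂(0.25) = 0.5000
−0.14·log₂(0.14) = 0.3971
−0.17·log₂(0.17) = 0.4346
−0.10·log₂(0.10) = 0.3322
Sum ≈ 2.7254 → 2.725 bits.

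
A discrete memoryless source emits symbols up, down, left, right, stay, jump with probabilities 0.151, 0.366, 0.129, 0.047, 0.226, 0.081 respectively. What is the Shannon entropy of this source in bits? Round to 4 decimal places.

H = −Σ pᵢ log₂ pᵢ.
−0.151·log₂(0.151) = 0.4118
−0.366·log₂(0.366) = 0.5307
−0.129·log₂(0.129) = 0.3811
−0.047·log₂(0.047) = 0.2073
−0.226·log₂(0.226) = 0.4849
−0.081·log₂(0.081) = 0.2937
Sum ≈ 2.3096 → 2.3096 bits.

2.3096 bits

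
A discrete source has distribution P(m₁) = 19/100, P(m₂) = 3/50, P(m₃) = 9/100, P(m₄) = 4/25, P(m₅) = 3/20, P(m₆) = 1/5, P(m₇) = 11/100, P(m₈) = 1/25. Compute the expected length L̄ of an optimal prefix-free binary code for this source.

2.9 bits/symbol

Repeatedly combine the two least-probable nodes; the expected code length is the sum of the merged weights.
merge 1/25 + 3/50 → 1/10
merge 9/100 + 1/10 → 19/100
merge 11/100 + 3/20 → 13/50
merge 4/25 + 19/100 → 7/20
merge 19/100 + 1/5 → 39/100
merge 13/50 + 7/20 → 61/100
merge 39/100 + 61/100 → 1
L = 1/10 + 19/100 + 13/50 + 7/20 + 39/100 + 61/100 + 1 = 29/10 = 2.9 bits/symbol.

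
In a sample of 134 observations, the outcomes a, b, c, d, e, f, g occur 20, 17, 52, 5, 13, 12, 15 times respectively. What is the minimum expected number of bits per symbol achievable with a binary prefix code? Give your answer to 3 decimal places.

Probabilities are the counts divided by 134.
Repeatedly combine the two least-probable nodes; the expected code length is the sum of the merged weights.
merge 5/134 + 6/67 → 17/134
merge 13/134 + 15/134 → 14/67
merge 17/134 + 17/134 → 17/67
merge 10/67 + 14/67 → 24/67
merge 17/67 + 24/67 → 41/67
merge 26/67 + 41/67 → 1
L = 17/134 + 14/67 + 17/67 + 24/67 + 41/67 + 1 = 343/134 ≈ 2.560 bits/symbol.

2.560 bits/symbol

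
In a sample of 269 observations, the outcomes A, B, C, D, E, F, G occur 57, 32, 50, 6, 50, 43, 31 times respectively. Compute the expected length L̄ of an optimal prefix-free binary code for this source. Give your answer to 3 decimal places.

Probabilities are the counts divided by 269.
Repeatedly combine the two least-probable nodes; the expected code length is the sum of the merged weights.
merge 6/269 + 31/269 → 37/269
merge 32/269 + 37/269 → 69/269
merge 43/269 + 50/269 → 93/269
merge 50/269 + 57/269 → 107/269
merge 69/269 + 93/269 → 162/269
merge 107/269 + 162/269 → 1
L = 37/269 + 69/269 + 93/269 + 107/269 + 162/269 + 1 = 737/269 ≈ 2.740 bits/symbol.

2.740 bits/symbol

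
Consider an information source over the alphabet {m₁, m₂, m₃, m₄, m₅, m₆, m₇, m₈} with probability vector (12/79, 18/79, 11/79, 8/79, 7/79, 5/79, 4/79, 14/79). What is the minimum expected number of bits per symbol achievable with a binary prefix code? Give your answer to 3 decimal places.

Repeatedly combine the two least-probable nodes; the expected code length is the sum of the merged weights.
merge 4/79 + 5/79 → 9/79
merge 7/79 + 8/79 → 15/79
merge 9/79 + 11/79 → 20/79
merge 12/79 + 14/79 → 26/79
merge 15/79 + 18/79 → 33/79
merge 20/79 + 26/79 → 46/79
merge 33/79 + 46/79 → 1
L = 9/79 + 15/79 + 20/79 + 26/79 + 33/79 + 46/79 + 1 = 228/79 ≈ 2.886 bits/symbol.

2.886 bits/symbol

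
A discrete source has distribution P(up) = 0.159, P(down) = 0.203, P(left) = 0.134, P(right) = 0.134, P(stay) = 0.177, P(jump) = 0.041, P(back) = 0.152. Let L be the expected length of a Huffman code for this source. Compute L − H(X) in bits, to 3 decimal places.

0.085 bits

Entropy H = −Σ p log₂ p ≈ 2.7102 bits.
Huffman merges: 41/1000+67/500→7/40; 67/500+19/125→143/500; 159/1000+7/40→167/500; 177/1000+203/1000→19/50; 143/500+167/500→31/50; 19/50+31/50→1. L = 559/200 ≈ 2.7950.
L − H = 2.7950 − 2.7102 = 0.085 bits.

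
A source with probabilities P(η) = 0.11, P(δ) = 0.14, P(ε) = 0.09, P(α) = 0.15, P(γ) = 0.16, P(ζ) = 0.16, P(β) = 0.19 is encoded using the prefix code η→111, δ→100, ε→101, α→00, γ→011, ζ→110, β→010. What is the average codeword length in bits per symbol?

2.85 bits/symbol

L̄ = Σ pᵢ·ℓᵢ = 0.11·3 + 0.14·3 + 0.09·3 + 0.15·2 + 0.16·3 + 0.16·3 + 0.19·3 = 2.85 bits/symbol.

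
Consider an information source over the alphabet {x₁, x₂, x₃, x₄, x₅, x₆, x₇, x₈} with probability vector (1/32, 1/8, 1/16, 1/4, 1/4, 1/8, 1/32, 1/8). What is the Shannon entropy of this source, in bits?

Each probability is a power of 1/2, so log₂(1/p) is an integer.
H = Σ p·log₂(1/p) = 1/32·5 + 1/8·3 + 1/16·4 + 1/4·2 + 1/4·2 + 1/8·3 + 1/32·5 + 1/8·3 = 2.6875 bits.

2.6875 bits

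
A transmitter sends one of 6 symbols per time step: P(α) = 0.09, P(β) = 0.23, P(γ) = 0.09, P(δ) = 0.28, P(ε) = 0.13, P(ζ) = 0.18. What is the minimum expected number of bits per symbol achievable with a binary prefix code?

Repeatedly combine the two least-probable nodes; the expected code length is the sum of the merged weights.
merge 9/100 + 9/100 → 9/50
merge 13/100 + 9/50 → 31/100
merge 9/50 + 23/100 → 41/100
merge 7/25 + 31/100 → 59/100
merge 41/100 + 59/100 → 1
L = 9/50 + 31/100 + 41/100 + 59/100 + 1 = 249/100 = 2.49 bits/symbol.

2.49 bits/symbol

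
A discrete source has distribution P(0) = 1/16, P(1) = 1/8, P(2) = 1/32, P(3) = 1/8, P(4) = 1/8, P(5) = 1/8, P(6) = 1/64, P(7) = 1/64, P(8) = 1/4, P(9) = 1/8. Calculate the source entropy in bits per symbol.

2.96875 bits

Each probability is a power of 1/2, so log₂(1/p) is an integer.
H = Σ p·log₂(1/p) = 1/16·4 + 1/8·3 + 1/32·5 + 1/8·3 + 1/8·3 + 1/8·3 + 1/64·6 + 1/64·6 + 1/4·2 + 1/8·3 = 2.96875 bits.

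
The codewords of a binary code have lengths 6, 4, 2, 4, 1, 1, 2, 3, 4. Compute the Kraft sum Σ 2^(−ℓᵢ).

1.828125

With common denominator 2^6 = 64: Σ 2^(−ℓᵢ) = 1/64 + 4/64 + 16/64 + 4/64 + 32/64 + 32/64 + 16/64 + 8/64 + 4/64 = 117/64 = 1.828125.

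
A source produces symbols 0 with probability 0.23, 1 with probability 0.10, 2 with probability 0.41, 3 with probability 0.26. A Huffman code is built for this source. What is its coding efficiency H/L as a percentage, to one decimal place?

Entropy H = −Σ p log₂ p ≈ 1.8525 bits.
Huffman merges: 1/10+23/100→33/100; 13/50+33/100→59/100; 41/100+59/100→1. L = 48/25 ≈ 1.9200.
Efficiency = H/L = 1.8525/1.9200 = 96.5%.

96.5%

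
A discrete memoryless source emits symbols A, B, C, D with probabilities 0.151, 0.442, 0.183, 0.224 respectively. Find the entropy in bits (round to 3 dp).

1.864 bits

H = −Σ pᵢ log₂ pᵢ.
−0.151·log₂(0.151) = 0.4118
−0.442·log₂(0.442) = 0.5206
−0.183·log₂(0.183) = 0.4484
−0.224·log₂(0.224) = 0.4835
Sum ≈ 1.8643 → 1.864 bits.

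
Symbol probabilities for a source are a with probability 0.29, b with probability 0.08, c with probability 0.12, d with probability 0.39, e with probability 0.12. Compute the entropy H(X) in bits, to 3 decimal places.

H = −Σ pᵢ log₂ pᵢ.
−0.29·log₂(0.29) = 0.5179
−0.08·log₂(0.08) = 0.2915
−0.12·log₂(0.12) = 0.3671
−0.39·log₂(0.39) = 0.5298
−0.12·log₂(0.12) = 0.3671
Sum ≈ 2.0733 → 2.073 bits.

2.073 bits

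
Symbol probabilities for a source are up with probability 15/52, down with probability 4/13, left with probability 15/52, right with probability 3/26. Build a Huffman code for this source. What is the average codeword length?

2 bits/symbol

Repeatedly combine the two least-probable nodes; the expected code length is the sum of the merged weights.
merge 3/26 + 15/52 → 21/52
merge 15/52 + 4/13 → 31/52
merge 21/52 + 31/52 → 1
L = 21/52 + 31/52 + 1 = 2 bits/symbol.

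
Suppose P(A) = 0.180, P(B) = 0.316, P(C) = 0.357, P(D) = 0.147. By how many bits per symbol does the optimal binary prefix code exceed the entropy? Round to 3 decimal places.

Entropy H = −Σ p log₂ p ≈ 1.9076 bits.
Huffman merges: 147/1000+9/50→327/1000; 79/250+327/1000→643/1000; 357/1000+643/1000→1. L = 197/100 ≈ 1.9700.
L − H = 1.9700 − 1.9076 = 0.062 bits.

0.062 bits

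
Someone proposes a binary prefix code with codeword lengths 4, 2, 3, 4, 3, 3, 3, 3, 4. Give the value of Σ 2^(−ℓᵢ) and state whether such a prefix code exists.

1.0625; no

With common denominator 2^4 = 16: Σ 2^(−ℓᵢ) = 1/16 + 4/16 + 2/16 + 1/16 + 2/16 + 2/16 + 2/16 + 2/16 + 1/16 = 17/16 = 1.0625.
Kraft's inequality requires Σ ≤ 1; here Σ = 1.0625 > 1, so no such prefix code exists.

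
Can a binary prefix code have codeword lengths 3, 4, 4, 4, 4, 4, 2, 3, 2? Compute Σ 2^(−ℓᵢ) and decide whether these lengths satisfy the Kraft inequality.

With common denominator 2^4 = 16: Σ 2^(−ℓᵢ) = 2/16 + 1/16 + 1/16 + 1/16 + 1/16 + 1/16 + 4/16 + 2/16 + 4/16 = 17/16 = 1.0625.
Kraft's inequality requires Σ ≤ 1; here Σ = 1.0625 > 1, so no such prefix code exists.

1.0625; no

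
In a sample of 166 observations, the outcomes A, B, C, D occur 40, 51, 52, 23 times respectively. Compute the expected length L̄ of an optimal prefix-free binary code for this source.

2 bits/symbol

Probabilities are the counts divided by 166.
Repeatedly combine the two least-probable nodes; the expected code length is the sum of the merged weights.
merge 23/166 + 20/83 → 63/166
merge 51/166 + 26/83 → 103/166
merge 63/166 + 103/166 → 1
L = 63/166 + 103/166 + 1 = 2 bits/symbol.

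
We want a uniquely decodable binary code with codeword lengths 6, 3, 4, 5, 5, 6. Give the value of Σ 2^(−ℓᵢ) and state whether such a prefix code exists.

With common denominator 2^6 = 64: Σ 2^(−ℓᵢ) = 1/64 + 8/64 + 4/64 + 2/64 + 2/64 + 1/64 = 18/64 = 0.28125.
Kraft's inequality requires Σ ≤ 1; here Σ = 0.28125 ≤ 1, so such a prefix code exists.

0.28125; yes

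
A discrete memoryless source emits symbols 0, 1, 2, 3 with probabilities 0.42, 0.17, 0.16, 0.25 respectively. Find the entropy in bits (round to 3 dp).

H = −Σ pᵢ log₂ pᵢ.
−0.42·log₂(0.42) = 0.5256
−0.17·log₂(0.17) = 0.4346
−0.16·log₂(0.16) = 0.4230
−0.25·log₂(0.25) = 0.5000
Sum ≈ 1.8833 → 1.883 bits.

1.883 bits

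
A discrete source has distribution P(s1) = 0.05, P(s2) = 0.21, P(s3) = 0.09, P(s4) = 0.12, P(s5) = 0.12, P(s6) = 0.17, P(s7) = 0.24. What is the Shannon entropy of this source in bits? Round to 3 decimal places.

2.664 bits

H = −Σ pᵢ log₂ pᵢ.
−0.05·log₂(0.05) = 0.2161
−0.21·log₂(0.21) = 0.4728
−0.09·log₂(0.09) = 0.3127
−0.12·log₂(0.12) = 0.3671
−0.12·log₂(0.12) = 0.3671
−0.17·log₂(0.17) = 0.4346
−0.24·log₂(0.24) = 0.4941
Sum ≈ 2.6644 → 2.664 bits.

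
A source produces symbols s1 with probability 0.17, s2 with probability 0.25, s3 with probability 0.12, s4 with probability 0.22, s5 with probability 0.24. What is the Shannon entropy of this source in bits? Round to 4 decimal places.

H = −Σ pᵢ log₂ pᵢ.
−0.17·log₂(0.17) = 0.4346
−0.25·log₂(0.25) = 0.5000
−0.12·log₂(0.12) = 0.3671
−0.22·log₂(0.22) = 0.4806
−0.24·log₂(0.24) = 0.4941
Sum ≈ 2.2764 → 2.2764 bits.

2.2764 bits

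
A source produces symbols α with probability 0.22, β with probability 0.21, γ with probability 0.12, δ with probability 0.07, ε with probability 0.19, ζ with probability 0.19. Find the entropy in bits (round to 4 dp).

H = −Σ pᵢ log₂ pᵢ.
−0.22·log₂(0.22) = 0.4806
−0.21·log₂(0.21) = 0.4728
−0.12·log₂(0.12) = 0.3671
−0.07·log₂(0.07) = 0.2686
−0.19·log₂(0.19) = 0.4552
−0.19·log₂(0.19) = 0.4552
Sum ≈ 2.4995 → 2.4995 bits.

2.4995 bits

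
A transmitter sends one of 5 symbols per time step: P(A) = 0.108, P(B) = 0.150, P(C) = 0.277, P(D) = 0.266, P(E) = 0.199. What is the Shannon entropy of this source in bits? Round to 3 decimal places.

H = −Σ pᵢ log₂ pᵢ.
−0.108·log₂(0.108) = 0.3468
−0.150·log₂(0.150) = 0.4105
−0.277·log₂(0.277) = 0.5130
−0.266·log₂(0.266) = 0.5082
−0.199·log₂(0.199) = 0.4635
Sum ≈ 2.2420 → 2.242 bits.

2.242 bits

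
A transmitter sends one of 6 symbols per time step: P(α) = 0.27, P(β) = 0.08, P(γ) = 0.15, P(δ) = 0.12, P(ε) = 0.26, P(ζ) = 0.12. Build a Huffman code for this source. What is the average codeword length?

Repeatedly combine the two least-probable nodes; the expected code length is the sum of the merged weights.
merge 2/25 + 3/25 → 1/5
merge 3/25 + 3/20 → 27/100
merge 1/5 + 13/50 → 23/50
merge 27/100 + 27/100 → 27/50
merge 23/50 + 27/50 → 1
L = 1/5 + 27/100 + 23/50 + 27/50 + 1 = 247/100 = 2.47 bits/symbol.

2.47 bits/symbol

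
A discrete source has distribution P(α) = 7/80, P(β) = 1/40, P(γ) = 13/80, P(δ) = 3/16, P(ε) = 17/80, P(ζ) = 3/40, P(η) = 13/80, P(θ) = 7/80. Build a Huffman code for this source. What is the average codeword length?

2.875 bits/symbol

Repeatedly combine the two least-probable nodes; the expected code length is the sum of the merged weights.
merge 1/40 + 3/40 → 1/10
merge 7/80 + 7/80 → 7/40
merge 1/10 + 13/80 → 21/80
merge 13/80 + 7/40 → 27/80
merge 3/16 + 17/80 → 2/5
merge 21/80 + 27/80 → 3/5
merge 2/5 + 3/5 → 1
L = 1/10 + 7/40 + 21/80 + 27/80 + 2/5 + 3/5 + 1 = 23/8 = 2.875 bits/symbol.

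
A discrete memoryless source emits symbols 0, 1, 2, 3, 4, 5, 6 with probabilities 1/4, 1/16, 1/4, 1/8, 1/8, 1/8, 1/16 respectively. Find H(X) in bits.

Each probability is a power of 1/2, so log₂(1/p) is an integer.
H = Σ p·log₂(1/p) = 1/4·2 + 1/16·4 + 1/4·2 + 1/8·3 + 1/8·3 + 1/8·3 + 1/16·4 = 2.625 bits.

2.625 bits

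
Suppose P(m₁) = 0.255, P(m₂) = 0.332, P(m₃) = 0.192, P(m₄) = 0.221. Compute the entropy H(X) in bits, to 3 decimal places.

1.969 bits

H = −Σ pᵢ log₂ pᵢ.
−0.255·log₂(0.255) = 0.5027
−0.332·log₂(0.332) = 0.5281
−0.192·log₂(0.192) = 0.4571
−0.221·log₂(0.221) = 0.4813
Sum ≈ 1.9693 → 1.969 bits.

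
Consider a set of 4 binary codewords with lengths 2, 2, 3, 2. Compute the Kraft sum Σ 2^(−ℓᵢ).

0.875

With common denominator 2^3 = 8: Σ 2^(−ℓᵢ) = 2/8 + 2/8 + 1/8 + 2/8 = 7/8 = 0.875.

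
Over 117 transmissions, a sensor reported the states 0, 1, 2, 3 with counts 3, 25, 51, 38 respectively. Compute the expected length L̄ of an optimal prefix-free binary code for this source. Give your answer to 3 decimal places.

Probabilities are the counts divided by 117.
Repeatedly combine the two least-probable nodes; the expected code length is the sum of the merged weights.
merge 1/39 + 25/117 → 28/117
merge 28/117 + 38/117 → 22/39
merge 17/39 + 22/39 → 1
L = 28/117 + 22/39 + 1 = 211/117 ≈ 1.803 bits/symbol.

1.803 bits/symbol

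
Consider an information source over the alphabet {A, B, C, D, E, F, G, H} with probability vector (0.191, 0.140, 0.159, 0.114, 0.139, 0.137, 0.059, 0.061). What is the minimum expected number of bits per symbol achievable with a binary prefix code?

Repeatedly combine the two least-probable nodes; the expected code length is the sum of the merged weights.
merge 59/1000 + 61/1000 → 3/25
merge 57/500 + 3/25 → 117/500
merge 137/1000 + 139/1000 → 69/250
merge 7/50 + 159/1000 → 299/1000
merge 191/1000 + 117/500 → 17/40
merge 69/250 + 299/1000 → 23/40
merge 17/40 + 23/40 → 1
L = 3/25 + 117/500 + 69/250 + 299/1000 + 17/40 + 23/40 + 1 = 2929/1000 = 2.929 bits/symbol.

2.929 bits/symbol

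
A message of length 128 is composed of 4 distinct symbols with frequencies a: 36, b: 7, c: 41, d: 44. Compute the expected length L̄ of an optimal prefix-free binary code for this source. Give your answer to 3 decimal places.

1.992 bits/symbol

Probabilities are the counts divided by 128.
Repeatedly combine the two least-probable nodes; the expected code length is the sum of the merged weights.
merge 7/128 + 9/32 → 43/128
merge 41/128 + 43/128 → 21/32
merge 11/32 + 21/32 → 1
L = 43/128 + 21/32 + 1 = 255/128 ≈ 1.992 bits/symbol.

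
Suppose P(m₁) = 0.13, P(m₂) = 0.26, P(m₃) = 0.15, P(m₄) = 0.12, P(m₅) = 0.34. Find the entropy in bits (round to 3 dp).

H = −Σ pᵢ log₂ pᵢ.
−0.13·log₂(0.13) = 0.3826
−0.26·log₂(0.26) = 0.5053
−0.15·log₂(0.15) = 0.4105
−0.12·log₂(0.12) = 0.3671
−0.34·log₂(0.34) = 0.5292
Sum ≈ 2.1947 → 2.195 bits.

2.195 bits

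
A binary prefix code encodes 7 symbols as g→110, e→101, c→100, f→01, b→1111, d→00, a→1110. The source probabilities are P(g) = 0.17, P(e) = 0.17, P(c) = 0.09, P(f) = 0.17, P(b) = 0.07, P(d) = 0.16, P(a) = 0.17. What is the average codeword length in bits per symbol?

L̄ = Σ pᵢ·ℓᵢ = 0.17·3 + 0.17·3 + 0.09·3 + 0.17·2 + 0.07·4 + 0.16·2 + 0.17·4 = 2.91 bits/symbol.

2.91 bits/symbol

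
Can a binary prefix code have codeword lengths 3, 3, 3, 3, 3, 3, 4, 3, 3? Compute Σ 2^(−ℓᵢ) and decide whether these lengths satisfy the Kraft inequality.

1.0625; no

With common denominator 2^4 = 16: Σ 2^(−ℓᵢ) = 2/16 + 2/16 + 2/16 + 2/16 + 2/16 + 2/16 + 1/16 + 2/16 + 2/16 = 17/16 = 1.0625.
Kraft's inequality requires Σ ≤ 1; here Σ = 1.0625 > 1, so no such prefix code exists.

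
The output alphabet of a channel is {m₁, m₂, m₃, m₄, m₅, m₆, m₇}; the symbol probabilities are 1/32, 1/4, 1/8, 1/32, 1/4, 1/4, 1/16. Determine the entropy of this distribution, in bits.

2.4375 bits

Each probability is a power of 1/2, so log₂(1/p) is an integer.
H = Σ p·log₂(1/p) = 1/32·5 + 1/4·2 + 1/8·3 + 1/32·5 + 1/4·2 + 1/4·2 + 1/16·4 = 2.4375 bits.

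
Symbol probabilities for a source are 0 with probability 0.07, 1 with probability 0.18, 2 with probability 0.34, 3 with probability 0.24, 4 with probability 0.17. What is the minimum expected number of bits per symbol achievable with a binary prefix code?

Repeatedly combine the two least-probable nodes; the expected code length is the sum of the merged weights.
merge 7/100 + 17/100 → 6/25
merge 9/50 + 6/25 → 21/50
merge 6/25 + 17/50 → 29/50
merge 21/50 + 29/50 → 1
L = 6/25 + 21/50 + 29/50 + 1 = 56/25 = 2.24 bits/symbol.

2.24 bits/symbol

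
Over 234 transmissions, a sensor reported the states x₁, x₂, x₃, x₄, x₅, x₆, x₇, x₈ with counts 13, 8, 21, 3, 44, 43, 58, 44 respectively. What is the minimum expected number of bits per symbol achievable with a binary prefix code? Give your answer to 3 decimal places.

2.714 bits/symbol

Probabilities are the counts divided by 234.
Repeatedly combine the two least-probable nodes; the expected code length is the sum of the merged weights.
merge 1/78 + 4/117 → 11/234
merge 11/234 + 1/18 → 4/39
merge 7/78 + 4/39 → 5/26
merge 43/234 + 22/117 → 29/78
merge 22/117 + 5/26 → 89/234
merge 29/117 + 29/78 → 145/234
merge 89/234 + 145/234 → 1
L = 11/234 + 4/39 + 5/26 + 29/78 + 89/234 + 145/234 + 1 = 635/234 ≈ 2.714 bits/symbol.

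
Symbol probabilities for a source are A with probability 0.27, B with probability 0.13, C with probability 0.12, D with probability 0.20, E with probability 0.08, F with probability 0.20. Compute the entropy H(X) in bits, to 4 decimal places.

2.4800 bits

H = −Σ pᵢ log₂ pᵢ.
−0.27·log₂(0.27) = 0.5100
−0.13·log₂(0.13) = 0.3826
−0.12·log₂(0.12) = 0.3671
−0.20·log₂(0.20) = 0.4644
−0.08·log₂(0.08) = 0.2915
−0.20·log₂(0.20) = 0.4644
Sum ≈ 2.4800 → 2.4800 bits.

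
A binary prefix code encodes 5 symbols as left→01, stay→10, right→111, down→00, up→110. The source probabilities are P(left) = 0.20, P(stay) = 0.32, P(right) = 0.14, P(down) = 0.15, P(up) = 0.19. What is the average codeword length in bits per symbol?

L̄ = Σ pᵢ·ℓᵢ = 0.20·2 + 0.32·2 + 0.14·3 + 0.15·2 + 0.19·3 = 2.33 bits/symbol.

2.33 bits/symbol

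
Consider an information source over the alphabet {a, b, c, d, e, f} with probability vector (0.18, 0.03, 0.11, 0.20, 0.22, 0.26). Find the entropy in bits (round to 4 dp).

H = −Σ pᵢ log₂ pᵢ.
−0.18·log₂(0.18) = 0.4453
−0.03·log₂(0.03) = 0.1518
−0.11·log₂(0.11) = 0.3503
−0.20·log₂(0.20) = 0.4644
−0.22·log₂(0.22) = 0.4806
−0.26·log₂(0.26) = 0.5053
Sum ≈ 2.3976 → 2.3976 bits.

2.3976 bits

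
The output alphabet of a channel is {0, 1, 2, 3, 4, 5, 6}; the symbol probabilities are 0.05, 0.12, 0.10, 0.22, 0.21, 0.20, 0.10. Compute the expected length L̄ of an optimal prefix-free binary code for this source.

Repeatedly combine the two least-probable nodes; the expected code length is the sum of the merged weights.
merge 1/20 + 1/10 → 3/20
merge 1/10 + 3/25 → 11/50
merge 3/20 + 1/5 → 7/20
merge 21/100 + 11/50 → 43/100
merge 11/50 + 7/20 → 57/100
merge 43/100 + 57/100 → 1
L = 3/20 + 11/50 + 7/20 + 43/100 + 57/100 + 1 = 68/25 = 2.72 bits/symbol.

2.72 bits/symbol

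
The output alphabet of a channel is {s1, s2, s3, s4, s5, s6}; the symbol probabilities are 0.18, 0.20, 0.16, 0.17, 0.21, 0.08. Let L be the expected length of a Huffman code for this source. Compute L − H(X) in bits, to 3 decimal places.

0.058 bits

Entropy H = −Σ p log₂ p ≈ 2.5316 bits.
Huffman merges: 2/25+4/25→6/25; 17/100+9/50→7/20; 1/5+21/100→41/100; 6/25+7/20→59/100; 41/100+59/100→1. L = 259/100 ≈ 2.5900.
L − H = 2.5900 − 2.5316 = 0.058 bits.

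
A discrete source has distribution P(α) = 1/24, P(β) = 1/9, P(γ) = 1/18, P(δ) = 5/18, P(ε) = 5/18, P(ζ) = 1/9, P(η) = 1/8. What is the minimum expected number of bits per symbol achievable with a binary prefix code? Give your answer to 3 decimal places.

2.542 bits/symbol

Repeatedly combine the two least-probable nodes; the expected code length is the sum of the merged weights.
merge 1/24 + 1/18 → 7/72
merge 7/72 + 1/9 → 5/24
merge 1/9 + 1/8 → 17/72
merge 5/24 + 17/72 → 4/9
merge 5/18 + 5/18 → 5/9
merge 4/9 + 5/9 → 1
L = 7/72 + 5/24 + 17/72 + 4/9 + 5/9 + 1 = 61/24 ≈ 2.542 bits/symbol.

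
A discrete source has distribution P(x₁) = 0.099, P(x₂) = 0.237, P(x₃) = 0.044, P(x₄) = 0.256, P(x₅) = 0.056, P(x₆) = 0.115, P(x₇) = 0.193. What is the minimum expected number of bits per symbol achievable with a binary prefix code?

Repeatedly combine the two least-probable nodes; the expected code length is the sum of the merged weights.
merge 11/250 + 7/125 → 1/10
merge 99/1000 + 1/10 → 199/1000
merge 23/200 + 193/1000 → 77/250
merge 199/1000 + 237/1000 → 109/250
merge 32/125 + 77/250 → 141/250
merge 109/250 + 141/250 → 1
L = 1/10 + 199/1000 + 77/250 + 109/250 + 141/250 + 1 = 2607/1000 = 2.607 bits/symbol.

2.607 bits/symbol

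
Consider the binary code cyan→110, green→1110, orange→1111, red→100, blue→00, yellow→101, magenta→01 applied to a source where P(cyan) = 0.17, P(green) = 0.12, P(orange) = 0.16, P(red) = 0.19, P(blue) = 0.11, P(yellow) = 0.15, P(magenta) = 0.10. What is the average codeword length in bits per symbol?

L̄ = Σ pᵢ·ℓᵢ = 0.17·3 + 0.12·4 + 0.16·4 + 0.19·3 + 0.11·2 + 0.15·3 + 0.10·2 = 3.07 bits/symbol.

3.07 bits/symbol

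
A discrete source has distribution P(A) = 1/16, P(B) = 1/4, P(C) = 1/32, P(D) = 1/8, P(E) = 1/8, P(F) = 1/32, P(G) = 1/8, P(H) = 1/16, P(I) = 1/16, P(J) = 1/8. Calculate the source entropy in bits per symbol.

Each probability is a power of 1/2, so log₂(1/p) is an integer.
H = Σ p·log₂(1/p) = 1/16·4 + 1/4·2 + 1/32·5 + 1/8·3 + 1/8·3 + 1/32·5 + 1/8·3 + 1/16·4 + 1/16·4 + 1/8·3 = 3.0625 bits.

3.0625 bits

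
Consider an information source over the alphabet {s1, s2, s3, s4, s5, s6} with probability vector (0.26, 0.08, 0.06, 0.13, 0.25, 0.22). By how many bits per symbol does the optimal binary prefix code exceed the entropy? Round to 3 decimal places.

Entropy H = −Σ p log₂ p ≈ 2.4035 bits.
Huffman merges: 3/50+2/25→7/50; 13/100+7/50→27/100; 11/50+1/4→47/100; 13/50+27/100→53/100; 47/100+53/100→1. L = 241/100 ≈ 2.4100.
L − H = 2.4100 − 2.4035 = 0.006 bits.

0.006 bits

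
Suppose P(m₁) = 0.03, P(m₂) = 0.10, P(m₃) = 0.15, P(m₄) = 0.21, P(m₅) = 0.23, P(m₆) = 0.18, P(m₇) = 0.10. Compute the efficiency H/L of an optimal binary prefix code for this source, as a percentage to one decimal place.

97.9%

Entropy H = −Σ p log₂ p ≈ 2.6325 bits.
Huffman merges: 3/100+1/10→13/100; 1/10+13/100→23/100; 3/20+9/50→33/100; 21/100+23/100→11/25; 23/100+33/100→14/25; 11/25+14/25→1. L = 269/100 ≈ 2.6900.
Efficiency = H/L = 2.6325/2.6900 = 97.9%.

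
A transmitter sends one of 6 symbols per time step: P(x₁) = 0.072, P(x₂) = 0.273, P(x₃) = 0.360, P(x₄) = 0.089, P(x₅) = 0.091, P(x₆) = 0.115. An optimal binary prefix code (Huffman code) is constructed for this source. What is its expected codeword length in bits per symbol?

2.367 bits/symbol

Repeatedly combine the two least-probable nodes; the expected code length is the sum of the merged weights.
merge 9/125 + 89/1000 → 161/1000
merge 91/1000 + 23/200 → 103/500
merge 161/1000 + 103/500 → 367/1000
merge 273/1000 + 9/25 → 633/1000
merge 367/1000 + 633/1000 → 1
L = 161/1000 + 103/500 + 367/1000 + 633/1000 + 1 = 2367/1000 = 2.367 bits/symbol.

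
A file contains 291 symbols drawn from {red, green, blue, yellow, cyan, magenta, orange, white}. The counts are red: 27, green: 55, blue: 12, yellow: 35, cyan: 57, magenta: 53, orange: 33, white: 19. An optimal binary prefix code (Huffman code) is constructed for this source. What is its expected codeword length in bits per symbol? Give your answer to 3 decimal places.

Probabilities are the counts divided by 291.
Repeatedly combine the two least-probable nodes; the expected code length is the sum of the merged weights.
merge 4/97 + 19/291 → 31/291
merge 9/97 + 31/291 → 58/291
merge 11/97 + 35/291 → 68/291
merge 53/291 + 55/291 → 36/97
merge 19/97 + 58/291 → 115/291
merge 68/291 + 36/97 → 176/291
merge 115/291 + 176/291 → 1
L = 31/291 + 58/291 + 68/291 + 36/97 + 115/291 + 176/291 + 1 = 847/291 ≈ 2.911 bits/symbol.

2.911 bits/symbol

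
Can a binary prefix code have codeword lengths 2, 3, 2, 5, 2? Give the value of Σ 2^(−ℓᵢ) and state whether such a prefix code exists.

0.90625; yes

With common denominator 2^5 = 32: Σ 2^(−ℓᵢ) = 8/32 + 4/32 + 8/32 + 1/32 + 8/32 = 29/32 = 0.90625.
Kraft's inequality requires Σ ≤ 1; here Σ = 0.90625 ≤ 1, so such a prefix code exists.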